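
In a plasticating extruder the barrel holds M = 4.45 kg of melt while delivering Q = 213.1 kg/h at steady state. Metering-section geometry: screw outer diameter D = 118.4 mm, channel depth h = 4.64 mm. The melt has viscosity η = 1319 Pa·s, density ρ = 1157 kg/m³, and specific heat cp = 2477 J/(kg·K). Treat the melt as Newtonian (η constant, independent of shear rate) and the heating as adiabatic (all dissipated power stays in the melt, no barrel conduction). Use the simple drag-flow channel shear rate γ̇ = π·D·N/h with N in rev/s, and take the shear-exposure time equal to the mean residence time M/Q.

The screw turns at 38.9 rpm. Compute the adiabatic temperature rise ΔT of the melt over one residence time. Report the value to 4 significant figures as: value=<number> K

value=93.46 K

Q_s = Q / 3600 = 213.1 / 3600 = 0.0591944 kg/s
Mean residence time: t_res = M/Q_s = 4.45 kg / 0.0591944 kg/s = 75.176 s
D = 118.4 mm = 0.1184 m;  h = 4.64 mm = 0.00464 m;  N = 38.9 rpm / 60 = 0.648333 rev/s
γ̇ = π D N / h = (π)(0.1184)(0.648333) / 0.00464 = 51.9735 s⁻¹
Adiabatic rise: ΔT = η γ̇² t_res / (ρ cp) = 1319·(51.9735)²·75.176 / (1157·2477) = 93.4606 K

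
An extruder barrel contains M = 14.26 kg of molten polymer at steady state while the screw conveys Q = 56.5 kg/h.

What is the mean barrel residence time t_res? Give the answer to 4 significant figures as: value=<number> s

value=908.6 s

Convert throughput: Q = 56.5 kg/h = 56.5/3600 = 0.0156944 kg/s
t_res = M / Q_s = 14.26 / 0.0156944 = 908.602 s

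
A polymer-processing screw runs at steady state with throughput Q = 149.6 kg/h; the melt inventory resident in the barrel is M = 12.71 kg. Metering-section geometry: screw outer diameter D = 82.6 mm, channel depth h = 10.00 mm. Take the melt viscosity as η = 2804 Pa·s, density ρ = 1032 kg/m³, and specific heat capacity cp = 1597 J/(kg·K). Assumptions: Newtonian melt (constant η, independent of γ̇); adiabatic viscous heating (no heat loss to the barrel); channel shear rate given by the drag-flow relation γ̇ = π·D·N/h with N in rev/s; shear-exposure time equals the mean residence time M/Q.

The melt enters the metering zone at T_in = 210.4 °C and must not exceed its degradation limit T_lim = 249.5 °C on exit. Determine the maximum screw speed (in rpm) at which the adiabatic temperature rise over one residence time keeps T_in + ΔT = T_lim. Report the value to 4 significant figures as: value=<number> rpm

value=20.04 rpm

Throughput in SI: Q_s = 149.6 kg/h ÷ 3600 s/h = 0.0415556 kg/s
t_res = M / Q_s = 12.71 ÷ 0.0415556 = 305.856 s
Convert to metres: D = 0.0826 m, h = 0.01 m
Allowable rise: ΔT_a = T_lim − T_in = 249.5 − 210.4 = 39.1 K
Invert ΔT = ηγ̇²t_res/(ρcp) for γ̇: γ̇_max² = ΔT_a ρ cp / (η t_res) = 39.1·1032·1597 / (2804·305.856) = 75.1393 s⁻²
Take the square root: γ̇_max = √(75.1393) = 8.66829 s⁻¹
Solve γ̇ = πDN/h for N: N_max = γ̇_max·h/(π·D) = 8.66829 × 0.01 / (π × 0.0826) = 0.334044 rev/s = 20.0426 rpm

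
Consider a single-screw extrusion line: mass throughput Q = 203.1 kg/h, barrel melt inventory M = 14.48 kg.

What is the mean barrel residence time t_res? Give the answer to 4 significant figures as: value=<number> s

Convert throughput: Q = 203.1 kg/h = 203.1/3600 = 0.0564167 kg/s
t_res = M / Q_s = 14.48 ÷ 0.0564167 = 256.662 s

value=256.7 s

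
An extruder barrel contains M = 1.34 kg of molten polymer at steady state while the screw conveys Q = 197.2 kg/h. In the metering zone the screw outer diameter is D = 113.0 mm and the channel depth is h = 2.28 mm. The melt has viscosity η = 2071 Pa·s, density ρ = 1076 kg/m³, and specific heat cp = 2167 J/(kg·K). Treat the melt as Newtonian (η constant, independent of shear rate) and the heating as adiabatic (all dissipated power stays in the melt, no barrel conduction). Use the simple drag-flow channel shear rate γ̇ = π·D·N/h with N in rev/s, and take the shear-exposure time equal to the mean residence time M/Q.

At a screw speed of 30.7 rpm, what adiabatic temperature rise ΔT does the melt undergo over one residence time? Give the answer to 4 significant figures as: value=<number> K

value=137.9 K

Throughput in SI: Q_s = 197.2 kg/h ÷ 3600 s/h = 0.0547778 kg/s
t_res = M / Q_s = 1.34 / 0.0547778 = 24.4625 s
Geometry in metres: D = 113.0 mm → 0.113 m, h = 2.28 mm → 0.00228 m; screw speed N = 30.7 rpm = 0.511667 rev/s
γ̇ = π·D·N / h = π · 0.113 · 0.511667 / 0.00228 = 79.6674 s⁻¹
Adiabatic rise: ΔT = η γ̇² t_res / (ρ cp) = 2071·(79.6674)²·24.4625 / (1076·2167) = 137.902 K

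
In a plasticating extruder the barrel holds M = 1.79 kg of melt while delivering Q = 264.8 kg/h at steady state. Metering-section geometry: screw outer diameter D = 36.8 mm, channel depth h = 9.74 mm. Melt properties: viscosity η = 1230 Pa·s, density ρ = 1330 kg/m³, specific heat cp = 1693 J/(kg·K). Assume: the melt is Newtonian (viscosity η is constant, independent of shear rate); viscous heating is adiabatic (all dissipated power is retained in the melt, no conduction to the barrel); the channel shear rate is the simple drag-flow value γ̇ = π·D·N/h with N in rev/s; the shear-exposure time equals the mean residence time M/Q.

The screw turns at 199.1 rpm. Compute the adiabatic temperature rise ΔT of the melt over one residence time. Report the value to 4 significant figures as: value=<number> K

Q_s = Q / 3600 = 264.8 / 3600 = 0.0735556 kg/s
Mean residence time: t_res = M/Q_s = 1.79 kg / 0.0735556 kg/s = 24.3353 s
Convert to SI: D = 0.0368 m, h = 0.00974 m, N = 199.1/60 = 3.31833 rev/s
γ̇ = π D N / h = (π)(0.0368)(3.31833) / 0.00974 = 39.3875 s⁻¹
Adiabatic rise: ΔT = η γ̇² t_res / (ρ cp) = 1230·(39.3875)²·24.3353 / (1330·1693) = 20.623 K

value=20.62 K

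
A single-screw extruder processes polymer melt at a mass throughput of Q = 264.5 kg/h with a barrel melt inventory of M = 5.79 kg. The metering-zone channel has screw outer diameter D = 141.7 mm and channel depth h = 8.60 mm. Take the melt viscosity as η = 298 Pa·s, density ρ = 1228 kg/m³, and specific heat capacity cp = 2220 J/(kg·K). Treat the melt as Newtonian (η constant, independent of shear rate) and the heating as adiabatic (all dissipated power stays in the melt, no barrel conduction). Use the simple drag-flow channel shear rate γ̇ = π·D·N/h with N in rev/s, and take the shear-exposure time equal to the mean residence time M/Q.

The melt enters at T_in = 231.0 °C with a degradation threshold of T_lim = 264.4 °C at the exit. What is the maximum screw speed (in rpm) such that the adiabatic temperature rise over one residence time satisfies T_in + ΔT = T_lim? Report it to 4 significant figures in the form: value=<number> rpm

Convert throughput: Q = 264.5 kg/h = 264.5/3600 = 0.0734722 kg/s
t_res = M / Q_s = 5.79 ÷ 0.0734722 = 78.8053 s
Convert to metres: D = 0.1417 m, h = 0.0086 m
ΔT_a = T_lim − T_in = 264.4 °C − 231.0 °C = 33.4 K
γ̇_max² = ΔT_a·ρ·cp/(η·t_res) = 33.4·1228·2220/(298·78.8053) = 3877.27 s⁻²
γ̇_max = √3877.27 = 62.2677 s⁻¹
N_max = γ̇_max h / (πD) = 62.2677·0.0086/(π·0.1417) = 1.20293 rev/s → ×60 = 72.176 rpm

value=72.18 rpm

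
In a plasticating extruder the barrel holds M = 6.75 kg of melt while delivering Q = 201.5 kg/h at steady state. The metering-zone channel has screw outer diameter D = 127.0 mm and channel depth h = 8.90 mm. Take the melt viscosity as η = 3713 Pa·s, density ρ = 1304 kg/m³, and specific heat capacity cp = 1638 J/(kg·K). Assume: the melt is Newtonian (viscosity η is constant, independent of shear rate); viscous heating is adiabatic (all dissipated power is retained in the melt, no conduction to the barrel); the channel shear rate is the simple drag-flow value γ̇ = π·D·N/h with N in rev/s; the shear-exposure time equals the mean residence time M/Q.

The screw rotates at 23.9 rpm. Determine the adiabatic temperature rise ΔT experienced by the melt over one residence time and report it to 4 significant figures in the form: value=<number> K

value=66.85 K

Convert throughput: Q = 201.5 kg/h = 201.5/3600 = 0.0559722 kg/s
t_res = M / Q_s = 6.75 / 0.0559722 = 120.596 s
Convert to SI: D = 0.127 m, h = 0.0089 m, N = 23.9/60 = 0.398333 rev/s
Shear rate: γ̇ = πDN/h = π·0.127·0.398333/0.0089 = 17.8571 s⁻¹
ΔT = η·γ̇²·t_res / (ρ·cp) = 3713 · (17.8571)² · 120.596 / (1304 · 1638) = 66.8475 K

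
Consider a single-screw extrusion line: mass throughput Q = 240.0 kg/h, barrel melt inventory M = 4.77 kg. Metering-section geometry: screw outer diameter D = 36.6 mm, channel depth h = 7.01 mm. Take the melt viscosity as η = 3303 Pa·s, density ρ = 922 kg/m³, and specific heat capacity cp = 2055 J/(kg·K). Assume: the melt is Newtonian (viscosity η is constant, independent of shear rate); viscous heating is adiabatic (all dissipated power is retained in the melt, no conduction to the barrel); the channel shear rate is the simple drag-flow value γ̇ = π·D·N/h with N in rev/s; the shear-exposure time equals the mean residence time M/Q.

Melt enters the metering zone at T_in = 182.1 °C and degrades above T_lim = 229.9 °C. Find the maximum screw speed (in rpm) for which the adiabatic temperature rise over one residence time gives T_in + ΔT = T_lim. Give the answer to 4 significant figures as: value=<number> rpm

value=71.61 rpm

Q_s = Q / 3600 = 240.0 / 3600 = 0.0666667 kg/s
t_res = M / Q_s = 4.77 / 0.0666667 = 71.55 s
Geometry in SI: D = 36.6 mm → 0.0366 m, h = 7.01 mm → 0.00701 m
Allowable rise: ΔT_a = T_lim − T_in = 229.9 − 182.1 = 47.8 K
Invert ΔT = ηγ̇²t_res/(ρcp) for γ̇: γ̇_max² = ΔT_a ρ cp / (η t_res) = 47.8·922·2055 / (3303·71.55) = 383.224 s⁻²
Take the square root: γ̇_max = √(383.224) = 19.5761 s⁻¹
Solve γ̇ = πDN/h for N: N_max = γ̇_max·h/(π·D) = 19.5761 × 0.00701 / (π × 0.0366) = 1.19347 rev/s = 71.6085 rpm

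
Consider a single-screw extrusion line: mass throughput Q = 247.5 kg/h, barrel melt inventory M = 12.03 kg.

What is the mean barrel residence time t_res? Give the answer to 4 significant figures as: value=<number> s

Throughput in SI: Q_s = 247.5 kg/h ÷ 3600 s/h = 0.06875 kg/s
t_res = M / Q_s = 12.03 / 0.06875 = 174.982 s

value=175.0 s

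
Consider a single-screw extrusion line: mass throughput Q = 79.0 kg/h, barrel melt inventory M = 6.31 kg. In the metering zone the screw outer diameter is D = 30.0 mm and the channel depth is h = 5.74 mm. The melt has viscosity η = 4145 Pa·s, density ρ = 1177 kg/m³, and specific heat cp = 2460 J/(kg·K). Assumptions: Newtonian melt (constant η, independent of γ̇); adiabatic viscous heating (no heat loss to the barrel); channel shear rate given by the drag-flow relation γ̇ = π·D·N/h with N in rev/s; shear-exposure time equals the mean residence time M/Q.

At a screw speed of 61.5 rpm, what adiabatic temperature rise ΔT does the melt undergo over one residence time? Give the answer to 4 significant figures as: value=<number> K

value=116.6 K

Throughput in SI: Q_s = 79.0 kg/h ÷ 3600 s/h = 0.0219444 kg/s
t_res = M / Q_s = 6.31 / 0.0219444 = 287.544 s
D = 30.0 mm = 0.03 m;  h = 5.74 mm = 0.00574 m;  N = 61.5 rpm / 60 = 1.025 rev/s
γ̇ = π·D·N / h = π · 0.03 · 1.025 / 0.00574 = 16.83 s⁻¹
ΔT = η·γ̇²·t_res / (ρ·cp) = 4145 · (16.83)² · 287.544 / (1177 · 2460) = 116.596 K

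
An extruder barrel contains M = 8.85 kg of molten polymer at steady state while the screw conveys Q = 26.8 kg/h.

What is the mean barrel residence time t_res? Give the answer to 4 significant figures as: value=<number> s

value=1189. s

Q_s = Q / 3600 = 26.8 / 3600 = 0.00744444 kg/s
t_res = M / Q_s = 8.85 ÷ 0.00744444 = 1188.81 s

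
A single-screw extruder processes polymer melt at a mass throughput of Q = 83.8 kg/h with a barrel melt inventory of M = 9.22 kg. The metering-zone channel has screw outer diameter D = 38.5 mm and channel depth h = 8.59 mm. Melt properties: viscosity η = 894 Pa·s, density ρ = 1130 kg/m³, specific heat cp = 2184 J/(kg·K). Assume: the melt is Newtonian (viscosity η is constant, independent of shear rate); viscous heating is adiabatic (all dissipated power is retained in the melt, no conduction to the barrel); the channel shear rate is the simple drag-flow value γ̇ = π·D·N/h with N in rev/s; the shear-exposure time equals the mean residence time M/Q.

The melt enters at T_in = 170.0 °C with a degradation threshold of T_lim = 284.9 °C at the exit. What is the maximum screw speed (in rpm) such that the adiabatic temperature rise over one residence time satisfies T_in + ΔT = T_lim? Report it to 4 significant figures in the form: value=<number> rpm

value=120.6 rpm

Q_s = Q / 3600 = 83.8 / 3600 = 0.0232778 kg/s
Mean residence time: t_res = M/Q_s = 9.22 kg / 0.0232778 kg/s = 396.086 s
Convert to metres: D = 0.0385 m, h = 0.00859 m
ΔT_a = T_lim − T_in = 284.9 °C − 170.0 °C = 114.9 K
γ̇_max² = ΔT_a·ρ·cp / (η·t_res) = [114.9 × 1130 × 2184] / [894 × 396.086] = 800.8 s⁻²
γ̇_max = √800.8 = 28.2984 s⁻¹
N_max = γ̇_max h / (πD) = 28.2984·0.00859/(π·0.0385) = 2.00976 rev/s → ×60 = 120.586 rpm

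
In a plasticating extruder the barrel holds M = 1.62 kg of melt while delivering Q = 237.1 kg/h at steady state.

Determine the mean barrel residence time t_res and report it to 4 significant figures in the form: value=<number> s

value=24.60 s

Q_s = Q / 3600 = 237.1 / 3600 = 0.0658611 kg/s
t_res = M / Q_s = 1.62 / 0.0658611 = 24.5972 s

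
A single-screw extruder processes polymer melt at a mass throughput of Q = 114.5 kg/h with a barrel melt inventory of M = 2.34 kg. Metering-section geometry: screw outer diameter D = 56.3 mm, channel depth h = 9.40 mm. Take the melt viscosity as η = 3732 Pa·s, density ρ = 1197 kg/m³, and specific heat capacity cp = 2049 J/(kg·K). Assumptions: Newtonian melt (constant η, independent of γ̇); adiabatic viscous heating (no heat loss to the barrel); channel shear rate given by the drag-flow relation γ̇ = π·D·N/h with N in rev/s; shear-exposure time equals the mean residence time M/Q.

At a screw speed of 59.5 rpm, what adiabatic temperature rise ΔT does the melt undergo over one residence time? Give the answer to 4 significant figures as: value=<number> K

value=38.98 K

Q_s = Q / 3600 = 114.5 / 3600 = 0.0318056 kg/s
t_res = M / Q_s = 2.34 ÷ 0.0318056 = 73.5721 s
D = 56.3 mm = 0.0563 m;  h = 9.40 mm = 0.0094 m;  N = 59.5 rpm / 60 = 0.991667 rev/s
γ̇ = π D N / h = (π)(0.0563)(0.991667) / 0.0094 = 18.6593 s⁻¹
ΔT = η·γ̇²·t_res / (ρ·cp) = 3732 · (18.6593)² · 73.5721 / (1197 · 2049) = 38.9772 K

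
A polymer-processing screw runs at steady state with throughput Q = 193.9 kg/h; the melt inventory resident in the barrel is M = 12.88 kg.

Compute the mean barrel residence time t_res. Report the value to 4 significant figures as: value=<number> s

value=239.1 s

Convert throughput: Q = 193.9 kg/h = 193.9/3600 = 0.0538611 kg/s
Mean residence time: t_res = M/Q_s = 12.88 kg / 0.0538611 kg/s = 239.134 s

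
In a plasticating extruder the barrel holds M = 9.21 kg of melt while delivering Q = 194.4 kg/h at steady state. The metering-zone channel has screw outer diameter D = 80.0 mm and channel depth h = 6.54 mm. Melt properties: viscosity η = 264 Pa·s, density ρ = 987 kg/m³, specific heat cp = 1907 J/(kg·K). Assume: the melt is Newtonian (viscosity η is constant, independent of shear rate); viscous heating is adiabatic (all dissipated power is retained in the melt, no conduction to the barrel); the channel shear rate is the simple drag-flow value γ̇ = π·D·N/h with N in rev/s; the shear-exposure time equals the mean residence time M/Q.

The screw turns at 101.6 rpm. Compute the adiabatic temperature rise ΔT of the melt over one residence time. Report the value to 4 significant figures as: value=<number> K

value=101.3 K

Q_s = Q / 3600 = 194.4 / 3600 = 0.054 kg/s
t_res = M / Q_s = 9.21 / 0.054 = 170.556 s
Convert to SI: D = 0.08 m, h = 0.00654 m, N = 101.6/60 = 1.69333 rev/s
Shear rate: γ̇ = πDN/h = π·0.08·1.69333/0.00654 = 65.0736 s⁻¹
ΔT = η·γ̇²·t_res / (ρ·cp) = 264 · (65.0736)² · 170.556 / (987 · 1907) = 101.3 K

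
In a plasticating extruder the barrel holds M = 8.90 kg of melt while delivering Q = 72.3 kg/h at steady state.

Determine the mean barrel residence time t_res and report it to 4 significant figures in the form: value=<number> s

Convert throughput: Q = 72.3 kg/h = 72.3/3600 = 0.0200833 kg/s
t_res = M / Q_s = 8.90 / 0.0200833 = 443.154 s

value=443.2 s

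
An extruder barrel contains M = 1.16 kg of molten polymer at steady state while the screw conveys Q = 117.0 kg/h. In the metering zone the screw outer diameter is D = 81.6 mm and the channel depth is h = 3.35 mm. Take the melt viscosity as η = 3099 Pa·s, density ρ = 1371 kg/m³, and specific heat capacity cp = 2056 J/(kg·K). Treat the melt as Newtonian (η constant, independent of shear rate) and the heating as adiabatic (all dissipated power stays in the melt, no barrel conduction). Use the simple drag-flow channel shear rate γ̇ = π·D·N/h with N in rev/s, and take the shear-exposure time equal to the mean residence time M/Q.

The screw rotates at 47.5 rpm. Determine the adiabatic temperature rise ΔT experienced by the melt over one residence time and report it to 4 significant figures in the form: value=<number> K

value=144.0 K

Convert throughput: Q = 117.0 kg/h = 117.0/3600 = 0.0325 kg/s
Mean residence time: t_res = M/Q_s = 1.16 kg / 0.0325 kg/s = 35.6923 s
Convert to SI: D = 0.0816 m, h = 0.00335 m, N = 47.5/60 = 0.791667 rev/s
γ̇ = π D N / h = (π)(0.0816)(0.791667) / 0.00335 = 60.5812 s⁻¹
Adiabatic rise: ΔT = η γ̇² t_res / (ρ cp) = 3099·(60.5812)²·35.6923 / (1371·2056) = 144.016 K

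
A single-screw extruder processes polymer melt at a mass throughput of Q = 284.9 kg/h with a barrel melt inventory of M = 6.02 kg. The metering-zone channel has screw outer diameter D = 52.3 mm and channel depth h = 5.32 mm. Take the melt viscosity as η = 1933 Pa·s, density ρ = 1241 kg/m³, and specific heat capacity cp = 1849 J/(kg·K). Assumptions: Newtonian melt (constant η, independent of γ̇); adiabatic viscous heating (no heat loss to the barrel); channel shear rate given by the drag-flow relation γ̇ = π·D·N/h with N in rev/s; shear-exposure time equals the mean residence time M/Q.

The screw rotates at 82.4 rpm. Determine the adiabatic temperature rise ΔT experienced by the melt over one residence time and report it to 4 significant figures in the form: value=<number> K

Throughput in SI: Q_s = 284.9 kg/h ÷ 3600 s/h = 0.0791389 kg/s
t_res = M / Q_s = 6.02 ÷ 0.0791389 = 76.0688 s
D = 52.3 mm = 0.0523 m;  h = 5.32 mm = 0.00532 m;  N = 82.4 rpm / 60 = 1.37333 rev/s
Shear rate: γ̇ = πDN/h = π·0.0523·1.37333/0.00532 = 42.4147 s⁻¹
ΔT = η·γ̇²·t_res/(ρ·cp) = [1933 × 42.4147² × 76.0688] / [1241 × 1849] = 115.282 K

value=115.3 K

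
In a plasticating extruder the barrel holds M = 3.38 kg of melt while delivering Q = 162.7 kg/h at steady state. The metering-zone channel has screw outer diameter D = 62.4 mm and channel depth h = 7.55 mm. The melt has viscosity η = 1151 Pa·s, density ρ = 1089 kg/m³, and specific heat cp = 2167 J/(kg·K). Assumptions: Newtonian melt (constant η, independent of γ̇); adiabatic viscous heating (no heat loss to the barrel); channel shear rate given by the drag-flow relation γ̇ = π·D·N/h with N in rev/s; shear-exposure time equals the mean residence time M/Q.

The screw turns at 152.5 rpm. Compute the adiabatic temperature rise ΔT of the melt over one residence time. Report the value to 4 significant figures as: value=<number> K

value=158.9 K

Throughput in SI: Q_s = 162.7 kg/h ÷ 3600 s/h = 0.0451944 kg/s
t_res = M / Q_s = 3.38 ÷ 0.0451944 = 74.788 s
D = 62.4 mm = 0.0624 m;  h = 7.55 mm = 0.00755 m;  N = 152.5 rpm / 60 = 2.54167 rev/s
γ̇ = π D N / h = (π)(0.0624)(2.54167) / 0.00755 = 65.9943 s⁻¹
ΔT = η·γ̇²·t_res / (ρ·cp) = 1151 · (65.9943)² · 74.788 / (1089 · 2167) = 158.867 K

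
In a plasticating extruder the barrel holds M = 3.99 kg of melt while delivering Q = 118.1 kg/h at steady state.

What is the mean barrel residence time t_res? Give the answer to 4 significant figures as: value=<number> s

Convert throughput: Q = 118.1 kg/h = 118.1/3600 = 0.0328056 kg/s
t_res = M / Q_s = 3.99 ÷ 0.0328056 = 121.626 s

value=121.6 s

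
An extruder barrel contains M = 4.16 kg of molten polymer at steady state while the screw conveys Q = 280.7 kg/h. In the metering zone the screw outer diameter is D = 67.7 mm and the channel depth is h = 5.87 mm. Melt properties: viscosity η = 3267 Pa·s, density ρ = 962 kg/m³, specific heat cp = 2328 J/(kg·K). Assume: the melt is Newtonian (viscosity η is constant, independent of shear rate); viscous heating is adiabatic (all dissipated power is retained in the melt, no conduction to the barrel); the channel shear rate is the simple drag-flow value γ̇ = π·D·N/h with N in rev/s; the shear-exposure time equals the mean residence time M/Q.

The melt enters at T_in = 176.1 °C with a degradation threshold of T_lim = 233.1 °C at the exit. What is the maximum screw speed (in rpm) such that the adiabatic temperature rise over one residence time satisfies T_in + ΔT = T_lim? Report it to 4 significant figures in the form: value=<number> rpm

value=44.81 rpm

Throughput in SI: Q_s = 280.7 kg/h ÷ 3600 s/h = 0.0779722 kg/s
t_res = M / Q_s = 4.16 / 0.0779722 = 53.3523 s
D = 67.7 mm = 0.0677 m;  h = 5.87 mm = 0.00587 m
Allowable rise: ΔT_a = T_lim − T_in = 233.1 − 176.1 = 57 K
Invert ΔT = ηγ̇²t_res/(ρcp) for γ̇: γ̇_max² = ΔT_a ρ cp / (η t_res) = 57·962·2328 / (3267·53.3523) = 732.37 s⁻²
Take the square root: γ̇_max = √(732.37) = 27.0623 s⁻¹
Solve γ̇ = πDN/h for N: N_max = γ̇_max·h/(π·D) = 27.0623 × 0.00587 / (π × 0.0677) = 0.746904 rev/s = 44.8142 rpm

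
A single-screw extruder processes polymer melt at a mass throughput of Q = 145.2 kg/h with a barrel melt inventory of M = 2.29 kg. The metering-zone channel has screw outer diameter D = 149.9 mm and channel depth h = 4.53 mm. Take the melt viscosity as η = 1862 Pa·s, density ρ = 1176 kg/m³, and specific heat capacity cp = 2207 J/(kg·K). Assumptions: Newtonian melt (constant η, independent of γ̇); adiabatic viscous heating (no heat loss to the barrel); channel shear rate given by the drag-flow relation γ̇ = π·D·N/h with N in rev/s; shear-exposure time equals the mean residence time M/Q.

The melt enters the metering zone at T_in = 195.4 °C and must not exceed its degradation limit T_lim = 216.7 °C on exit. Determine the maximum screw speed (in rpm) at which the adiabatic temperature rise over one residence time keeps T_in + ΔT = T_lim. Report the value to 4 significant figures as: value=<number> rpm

Throughput in SI: Q_s = 145.2 kg/h ÷ 3600 s/h = 0.0403333 kg/s
Mean residence time: t_res = M/Q_s = 2.29 kg / 0.0403333 kg/s = 56.7769 s
Geometry in SI: D = 149.9 mm → 0.1499 m, h = 4.53 mm → 0.00453 m
ΔT_a = T_lim − T_in = 216.7 °C − 195.4 °C = 21.3 K
Invert ΔT = ηγ̇²t_res/(ρcp) for γ̇: γ̇_max² = ΔT_a ρ cp / (η t_res) = 21.3·1176·2207 / (1862·56.7769) = 522.924 s⁻²
γ̇_max = sqrt(522.924) = 22.8675 s⁻¹
N_max = γ̇_max h / (πD) = 22.8675·0.00453/(π·0.1499) = 0.219971 rev/s → ×60 = 13.1983 rpm

value=13.20 rpm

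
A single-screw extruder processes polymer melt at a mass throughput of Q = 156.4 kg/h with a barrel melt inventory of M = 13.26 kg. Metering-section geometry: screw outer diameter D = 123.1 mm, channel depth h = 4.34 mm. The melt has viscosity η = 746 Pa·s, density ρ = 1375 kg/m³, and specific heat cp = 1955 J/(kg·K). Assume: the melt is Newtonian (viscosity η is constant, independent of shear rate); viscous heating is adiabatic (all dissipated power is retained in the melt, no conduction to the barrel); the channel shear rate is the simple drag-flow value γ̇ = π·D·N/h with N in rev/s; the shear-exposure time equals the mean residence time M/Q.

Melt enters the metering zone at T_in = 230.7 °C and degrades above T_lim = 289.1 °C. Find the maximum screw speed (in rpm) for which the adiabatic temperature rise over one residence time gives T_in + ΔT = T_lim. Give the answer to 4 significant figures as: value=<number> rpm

value=17.68 rpm

Q_s = Q / 3600 = 156.4 / 3600 = 0.0434444 kg/s
t_res = M / Q_s = 13.26 ÷ 0.0434444 = 305.217 s
Geometry in SI: D = 123.1 mm → 0.1231 m, h = 4.34 mm → 0.00434 m
Allowable rise: ΔT_a = T_lim − T_in = 289.1 − 230.7 = 58.4 K
γ̇_max² = ΔT_a·ρ·cp / (η·t_res) = [58.4 × 1375 × 1955] / [746 × 305.217] = 689.468 s⁻²
Take the square root: γ̇_max = √(689.468) = 26.2577 s⁻¹
Solve γ̇ = πDN/h for N: N_max = γ̇_max·h/(π·D) = 26.2577 × 0.00434 / (π × 0.1231) = 0.294672 rev/s = 17.6803 rpm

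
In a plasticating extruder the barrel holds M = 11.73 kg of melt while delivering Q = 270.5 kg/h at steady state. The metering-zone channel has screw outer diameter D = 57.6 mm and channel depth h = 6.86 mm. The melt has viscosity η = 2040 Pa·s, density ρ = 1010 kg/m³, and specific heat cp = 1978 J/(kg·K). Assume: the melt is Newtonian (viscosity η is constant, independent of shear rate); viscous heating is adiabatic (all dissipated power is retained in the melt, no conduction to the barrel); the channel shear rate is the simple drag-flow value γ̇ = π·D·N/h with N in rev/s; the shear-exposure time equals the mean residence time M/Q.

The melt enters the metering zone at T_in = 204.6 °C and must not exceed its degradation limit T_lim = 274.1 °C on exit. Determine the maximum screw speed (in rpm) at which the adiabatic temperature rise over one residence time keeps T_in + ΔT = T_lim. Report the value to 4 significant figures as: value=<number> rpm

value=47.49 rpm

Q_s = Q / 3600 = 270.5 / 3600 = 0.0751389 kg/s
t_res = M / Q_s = 11.73 ÷ 0.0751389 = 156.111 s
Geometry in SI: D = 57.6 mm → 0.0576 m, h = 6.86 mm → 0.00686 m
ΔT_a = T_lim − T_in = 274.1 − 204.6 = 69.5 K
Invert ΔT = ηγ̇²t_res/(ρcp) for γ̇: γ̇_max² = ΔT_a ρ cp / (η t_res) = 69.5·1010·1978 / (2040·156.111) = 435.982 s⁻²
γ̇_max = √435.982 = 20.8802 s⁻¹
N_max = γ̇_max·h / (π·D) = 20.8802 · 0.00686 / (π · 0.0576) = 0.791564 rev/s = 47.4939 rpm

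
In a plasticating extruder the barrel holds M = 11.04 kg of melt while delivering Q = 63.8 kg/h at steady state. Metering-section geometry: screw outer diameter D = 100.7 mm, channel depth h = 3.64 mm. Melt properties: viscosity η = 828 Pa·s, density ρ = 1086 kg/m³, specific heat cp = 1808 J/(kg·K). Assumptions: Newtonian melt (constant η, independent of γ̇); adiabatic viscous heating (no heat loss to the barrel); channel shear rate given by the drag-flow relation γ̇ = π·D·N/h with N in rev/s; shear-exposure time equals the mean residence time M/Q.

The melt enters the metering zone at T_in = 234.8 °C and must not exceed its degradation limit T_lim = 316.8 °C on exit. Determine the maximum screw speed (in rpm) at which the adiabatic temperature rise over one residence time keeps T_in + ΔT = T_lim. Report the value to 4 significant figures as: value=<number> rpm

Q_s = Q / 3600 = 63.8 / 3600 = 0.0177222 kg/s
t_res = M / Q_s = 11.04 / 0.0177222 = 622.947 s
Geometry in SI: D = 100.7 mm → 0.1007 m, h = 3.64 mm → 0.00364 m
ΔT_a = T_lim − T_in = 316.8 °C − 234.8 °C = 82 K
γ̇_max² = ΔT_a·ρ·cp / (η·t_res) = [82 × 1086 × 1808] / [828 × 622.947] = 312.148 s⁻²
γ̇_max = √312.148 = 17.6677 s⁻¹
N_max = γ̇_max·h / (π·D) = 17.6677 · 0.00364 / (π · 0.1007) = 0.203284 rev/s = 12.197 rpm

value=12.20 rpm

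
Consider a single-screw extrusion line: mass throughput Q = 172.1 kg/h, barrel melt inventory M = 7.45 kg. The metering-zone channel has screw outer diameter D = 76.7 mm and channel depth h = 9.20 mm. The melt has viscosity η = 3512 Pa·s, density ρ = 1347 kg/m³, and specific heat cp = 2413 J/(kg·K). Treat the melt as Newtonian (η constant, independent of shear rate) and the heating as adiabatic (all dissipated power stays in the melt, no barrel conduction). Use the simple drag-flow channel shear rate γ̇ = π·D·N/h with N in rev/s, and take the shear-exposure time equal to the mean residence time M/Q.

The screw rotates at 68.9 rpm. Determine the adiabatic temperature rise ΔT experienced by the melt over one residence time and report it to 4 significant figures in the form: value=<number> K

value=152.3 K

Q_s = Q / 3600 = 172.1 / 3600 = 0.0478056 kg/s
Mean residence time: t_res = M/Q_s = 7.45 kg / 0.0478056 kg/s = 155.84 s
Convert to SI: D = 0.0767 m, h = 0.0092 m, N = 68.9/60 = 1.14833 rev/s
Shear rate: γ̇ = πDN/h = π·0.0767·1.14833/0.0092 = 30.0764 s⁻¹
Adiabatic rise: ΔT = η γ̇² t_res / (ρ cp) = 3512·(30.0764)²·155.84 / (1347·2413) = 152.32 K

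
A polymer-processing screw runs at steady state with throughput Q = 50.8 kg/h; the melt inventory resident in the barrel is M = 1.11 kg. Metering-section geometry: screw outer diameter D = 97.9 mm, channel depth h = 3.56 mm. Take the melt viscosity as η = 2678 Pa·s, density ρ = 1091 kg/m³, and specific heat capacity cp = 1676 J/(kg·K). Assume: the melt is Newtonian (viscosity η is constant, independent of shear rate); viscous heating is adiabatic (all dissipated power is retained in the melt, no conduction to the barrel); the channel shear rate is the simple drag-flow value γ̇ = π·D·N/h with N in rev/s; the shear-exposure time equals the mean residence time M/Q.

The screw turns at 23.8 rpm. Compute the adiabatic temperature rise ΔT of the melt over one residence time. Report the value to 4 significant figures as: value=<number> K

Q_s = Q / 3600 = 50.8 / 3600 = 0.0141111 kg/s
t_res = M / Q_s = 1.11 ÷ 0.0141111 = 78.6614 s
Convert to SI: D = 0.0979 m, h = 0.00356 m, N = 23.8/60 = 0.396667 rev/s
Shear rate: γ̇ = πDN/h = π·0.0979·0.396667/0.00356 = 34.2695 s⁻¹
Adiabatic rise: ΔT = η γ̇² t_res / (ρ cp) = 2678·(34.2695)²·78.6614 / (1091·1676) = 135.298 K

value=135.3 K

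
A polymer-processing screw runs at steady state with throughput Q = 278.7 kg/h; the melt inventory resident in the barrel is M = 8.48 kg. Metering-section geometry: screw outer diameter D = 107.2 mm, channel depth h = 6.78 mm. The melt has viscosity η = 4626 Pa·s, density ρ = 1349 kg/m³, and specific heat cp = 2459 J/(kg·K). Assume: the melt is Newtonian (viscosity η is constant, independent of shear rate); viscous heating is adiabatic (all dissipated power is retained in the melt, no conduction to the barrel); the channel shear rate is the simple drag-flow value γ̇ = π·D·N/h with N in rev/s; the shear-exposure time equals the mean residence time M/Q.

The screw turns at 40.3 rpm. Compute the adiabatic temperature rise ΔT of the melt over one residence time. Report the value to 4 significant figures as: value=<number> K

Convert throughput: Q = 278.7 kg/h = 278.7/3600 = 0.0774167 kg/s
Mean residence time: t_res = M/Q_s = 8.48 kg / 0.0774167 kg/s = 109.537 s
Convert to SI: D = 0.1072 m, h = 0.00678 m, N = 40.3/60 = 0.671667 rev/s
Shear rate: γ̇ = πDN/h = π·0.1072·0.671667/0.00678 = 33.3633 s⁻¹
Adiabatic rise: ΔT = η γ̇² t_res / (ρ cp) = 4626·(33.3633)²·109.537 / (1349·2459) = 170.033 K

value=170.0 K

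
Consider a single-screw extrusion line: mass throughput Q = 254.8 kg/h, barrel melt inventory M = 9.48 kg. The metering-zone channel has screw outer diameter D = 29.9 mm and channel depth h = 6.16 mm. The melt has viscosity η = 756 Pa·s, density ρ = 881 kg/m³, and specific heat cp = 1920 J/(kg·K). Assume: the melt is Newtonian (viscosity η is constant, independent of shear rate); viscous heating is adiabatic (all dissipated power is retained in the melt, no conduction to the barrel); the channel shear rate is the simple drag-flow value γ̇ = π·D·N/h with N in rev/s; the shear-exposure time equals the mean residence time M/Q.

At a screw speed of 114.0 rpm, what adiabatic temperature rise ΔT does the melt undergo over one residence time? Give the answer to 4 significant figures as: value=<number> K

value=50.25 K

Convert throughput: Q = 254.8 kg/h = 254.8/3600 = 0.0707778 kg/s
t_res = M / Q_s = 9.48 / 0.0707778 = 133.94 s
Convert to SI: D = 0.0299 m, h = 0.00616 m, N = 114.0/60 = 1.9 rev/s
γ̇ = π D N / h = (π)(0.0299)(1.9) / 0.00616 = 28.973 s⁻¹
Adiabatic rise: ΔT = η γ̇² t_res / (ρ cp) = 756·(28.973)²·133.94 / (881·1920) = 50.2509 K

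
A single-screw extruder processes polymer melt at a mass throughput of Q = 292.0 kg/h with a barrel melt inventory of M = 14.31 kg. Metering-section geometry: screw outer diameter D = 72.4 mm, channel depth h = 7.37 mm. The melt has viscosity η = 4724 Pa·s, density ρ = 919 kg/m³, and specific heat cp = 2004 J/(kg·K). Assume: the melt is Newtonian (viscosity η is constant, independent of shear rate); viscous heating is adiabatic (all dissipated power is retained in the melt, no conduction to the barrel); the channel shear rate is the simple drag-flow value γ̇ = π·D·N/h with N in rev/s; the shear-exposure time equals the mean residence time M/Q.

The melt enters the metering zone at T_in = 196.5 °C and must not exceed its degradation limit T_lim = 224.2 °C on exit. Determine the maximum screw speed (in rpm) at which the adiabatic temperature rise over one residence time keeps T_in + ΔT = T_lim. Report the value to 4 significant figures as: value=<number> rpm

Convert throughput: Q = 292.0 kg/h = 292.0/3600 = 0.0811111 kg/s
t_res = M / Q_s = 14.31 / 0.0811111 = 176.425 s
D = 72.4 mm = 0.0724 m;  h = 7.37 mm = 0.00737 m
ΔT_a = T_lim − T_in = 224.2 − 196.5 = 27.7 K
γ̇_max² = ΔT_a·ρ·cp/(η·t_res) = 27.7·919·2004/(4724·176.425) = 61.2102 s⁻²
Take the square root: γ̇_max = √(61.2102) = 7.8237 s⁻¹
N_max = γ̇_max·h / (π·D) = 7.8237 · 0.00737 / (π · 0.0724) = 0.253508 rev/s = 15.2105 rpm

value=15.21 rpm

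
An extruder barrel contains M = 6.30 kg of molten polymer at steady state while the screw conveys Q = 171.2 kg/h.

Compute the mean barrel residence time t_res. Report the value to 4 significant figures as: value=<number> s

Convert throughput: Q = 171.2 kg/h = 171.2/3600 = 0.0475556 kg/s
Mean residence time: t_res = M/Q_s = 6.30 kg / 0.0475556 kg/s = 132.477 s

value=132.5 s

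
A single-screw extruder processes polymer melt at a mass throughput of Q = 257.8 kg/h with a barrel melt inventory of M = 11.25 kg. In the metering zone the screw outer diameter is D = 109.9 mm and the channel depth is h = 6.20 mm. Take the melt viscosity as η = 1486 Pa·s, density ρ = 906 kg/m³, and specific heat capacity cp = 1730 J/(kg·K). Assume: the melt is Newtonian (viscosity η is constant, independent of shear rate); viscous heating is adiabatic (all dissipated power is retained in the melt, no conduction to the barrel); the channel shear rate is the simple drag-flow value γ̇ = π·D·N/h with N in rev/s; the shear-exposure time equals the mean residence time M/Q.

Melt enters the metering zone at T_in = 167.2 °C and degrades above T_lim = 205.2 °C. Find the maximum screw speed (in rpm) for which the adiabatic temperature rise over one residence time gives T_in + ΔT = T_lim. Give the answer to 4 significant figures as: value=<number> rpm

Convert throughput: Q = 257.8 kg/h = 257.8/3600 = 0.0716111 kg/s
t_res = M / Q_s = 11.25 / 0.0716111 = 157.099 s
Geometry in SI: D = 109.9 mm → 0.1099 m, h = 6.20 mm → 0.0062 m
ΔT_a = T_lim − T_in = 205.2 − 167.2 = 38 K
Invert ΔT = ηγ̇²t_res/(ρcp) for γ̇: γ̇_max² = ΔT_a ρ cp / (η t_res) = 38·906·1730 / (1486·157.099) = 255.133 s⁻²
Take the square root: γ̇_max = √(255.133) = 15.9729 s⁻¹
N_max = γ̇_max h / (πD) = 15.9729·0.0062/(π·0.1099) = 0.286832 rev/s → ×60 = 17.2099 rpm

value=17.21 rpm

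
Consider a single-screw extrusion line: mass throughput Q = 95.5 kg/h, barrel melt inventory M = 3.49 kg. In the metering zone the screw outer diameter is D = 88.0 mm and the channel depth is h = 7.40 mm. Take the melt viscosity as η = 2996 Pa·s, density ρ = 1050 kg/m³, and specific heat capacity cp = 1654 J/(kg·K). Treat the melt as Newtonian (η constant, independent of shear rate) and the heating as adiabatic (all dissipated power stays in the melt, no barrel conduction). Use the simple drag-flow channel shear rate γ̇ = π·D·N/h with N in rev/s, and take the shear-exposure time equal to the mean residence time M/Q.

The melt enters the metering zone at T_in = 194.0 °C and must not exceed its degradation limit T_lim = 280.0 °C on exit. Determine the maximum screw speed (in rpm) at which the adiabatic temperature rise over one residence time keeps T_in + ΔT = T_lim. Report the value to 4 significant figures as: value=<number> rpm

Q_s = Q / 3600 = 95.5 / 3600 = 0.0265278 kg/s
t_res = M / Q_s = 3.49 ÷ 0.0265278 = 131.56 s
D = 88.0 mm = 0.088 m;  h = 7.40 mm = 0.0074 m
ΔT_a = T_lim − T_in = 280.0 − 194.0 = 86 K
γ̇_max² = ΔT_a·ρ·cp/(η·t_res) = 86·1050·1654/(2996·131.56) = 378.928 s⁻²
γ̇_max = √378.928 = 19.4661 s⁻¹
Solve γ̇ = πDN/h for N: N_max = γ̇_max·h/(π·D) = 19.4661 × 0.0074 / (π × 0.088) = 0.521048 rev/s = 31.2629 rpm

value=31.26 rpm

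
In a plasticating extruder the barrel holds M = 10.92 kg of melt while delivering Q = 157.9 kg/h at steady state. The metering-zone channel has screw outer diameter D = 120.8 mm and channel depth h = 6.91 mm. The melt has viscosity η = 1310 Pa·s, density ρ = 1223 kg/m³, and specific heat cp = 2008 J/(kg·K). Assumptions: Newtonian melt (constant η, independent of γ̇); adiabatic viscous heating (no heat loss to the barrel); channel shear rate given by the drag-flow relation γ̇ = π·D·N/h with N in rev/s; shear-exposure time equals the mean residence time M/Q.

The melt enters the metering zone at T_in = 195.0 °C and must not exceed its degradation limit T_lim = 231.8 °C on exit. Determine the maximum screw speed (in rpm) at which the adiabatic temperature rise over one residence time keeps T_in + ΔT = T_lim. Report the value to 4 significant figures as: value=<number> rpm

Q_s = Q / 3600 = 157.9 / 3600 = 0.0438611 kg/s
t_res = M / Q_s = 10.92 ÷ 0.0438611 = 248.968 s
D = 120.8 mm = 0.1208 m;  h = 6.91 mm = 0.00691 m
ΔT_a = T_lim − T_in = 231.8 °C − 195.0 °C = 36.8 K
γ̇_max² = ΔT_a·ρ·cp/(η·t_res) = 36.8·1223·2008/(1310·248.968) = 277.092 s⁻²
γ̇_max = sqrt(277.092) = 16.6461 s⁻¹
N_max = γ̇_max h / (πD) = 16.6461·0.00691/(π·0.1208) = 0.303091 rev/s → ×60 = 18.1855 rpm

value=18.19 rpm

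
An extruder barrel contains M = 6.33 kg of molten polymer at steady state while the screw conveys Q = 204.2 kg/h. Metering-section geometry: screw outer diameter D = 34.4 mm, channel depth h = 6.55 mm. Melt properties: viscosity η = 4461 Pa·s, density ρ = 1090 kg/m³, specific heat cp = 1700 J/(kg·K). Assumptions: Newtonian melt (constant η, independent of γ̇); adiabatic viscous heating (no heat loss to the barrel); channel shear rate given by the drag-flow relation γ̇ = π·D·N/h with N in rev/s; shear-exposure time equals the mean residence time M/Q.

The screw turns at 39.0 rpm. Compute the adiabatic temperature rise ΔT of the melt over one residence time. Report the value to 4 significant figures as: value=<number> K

value=30.90 K

Throughput in SI: Q_s = 204.2 kg/h ÷ 3600 s/h = 0.0567222 kg/s
Mean residence time: t_res = M/Q_s = 6.33 kg / 0.0567222 kg/s = 111.596 s
D = 34.4 mm = 0.0344 m;  h = 6.55 mm = 0.00655 m;  N = 39.0 rpm / 60 = 0.65 rev/s
γ̇ = π D N / h = (π)(0.0344)(0.65) / 0.00655 = 10.7246 s⁻¹
ΔT = η·γ̇²·t_res / (ρ·cp) = 4461 · (10.7246)² · 111.596 / (1090 · 1700) = 30.9007 K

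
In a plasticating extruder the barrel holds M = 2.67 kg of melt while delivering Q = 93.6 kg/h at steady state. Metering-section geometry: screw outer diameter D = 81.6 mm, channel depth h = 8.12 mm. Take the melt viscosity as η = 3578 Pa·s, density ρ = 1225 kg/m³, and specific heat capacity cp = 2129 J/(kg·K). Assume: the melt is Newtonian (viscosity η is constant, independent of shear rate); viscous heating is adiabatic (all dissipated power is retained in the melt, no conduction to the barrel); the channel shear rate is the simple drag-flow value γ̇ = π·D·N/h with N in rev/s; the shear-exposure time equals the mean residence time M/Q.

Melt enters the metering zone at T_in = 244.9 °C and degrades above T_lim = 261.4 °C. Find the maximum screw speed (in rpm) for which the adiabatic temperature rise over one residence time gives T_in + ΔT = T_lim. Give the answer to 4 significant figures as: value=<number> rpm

value=20.57 rpm

Convert throughput: Q = 93.6 kg/h = 93.6/3600 = 0.026 kg/s
Mean residence time: t_res = M/Q_s = 2.67 kg / 0.026 kg/s = 102.692 s
Convert to metres: D = 0.0816 m, h = 0.00812 m
Allowable rise: ΔT_a = T_lim − T_in = 261.4 − 244.9 = 16.5 K
γ̇_max² = ΔT_a·ρ·cp/(η·t_res) = 16.5·1225·2129/(3578·102.692) = 117.116 s⁻²
γ̇_max = √117.116 = 10.822 s⁻¹
Solve γ̇ = πDN/h for N: N_max = γ̇_max·h/(π·D) = 10.822 × 0.00812 / (π × 0.0816) = 0.342787 rev/s = 20.5672 rpm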